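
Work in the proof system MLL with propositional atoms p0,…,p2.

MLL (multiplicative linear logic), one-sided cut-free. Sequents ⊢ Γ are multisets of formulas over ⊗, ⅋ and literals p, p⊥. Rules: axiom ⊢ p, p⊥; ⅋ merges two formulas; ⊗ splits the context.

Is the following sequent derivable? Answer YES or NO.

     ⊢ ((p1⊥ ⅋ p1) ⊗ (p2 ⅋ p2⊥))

Derivation trace:
[⊗]  ⊢ ((p1⊥ ⅋ p1) ⊗ (p2 ⅋ p2⊥))
  [⅋]  ⊢ (p1⊥ ⅋ p1)
    [Ax]  ⊢ p1, p1⊥
  [⅋]  ⊢ (p2 ⅋ p2⊥)
    [Ax]  ⊢ p2, p2⊥

Result: YES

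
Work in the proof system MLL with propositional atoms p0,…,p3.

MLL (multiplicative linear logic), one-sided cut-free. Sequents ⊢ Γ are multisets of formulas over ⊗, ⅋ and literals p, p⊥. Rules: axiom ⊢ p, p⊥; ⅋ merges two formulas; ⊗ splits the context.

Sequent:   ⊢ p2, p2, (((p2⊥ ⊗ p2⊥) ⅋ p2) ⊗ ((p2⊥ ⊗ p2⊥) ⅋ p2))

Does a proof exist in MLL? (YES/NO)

Proof tree:
[⊗]  ⊢ p2, p2, (((p2⊥ ⊗ p2⊥) ⅋ p2) ⊗ ((p2⊥ ⊗ p2⊥) ⅋ p2))
  [⅋]  ⊢ p2, ((p2⊥ ⊗ p2⊥) ⅋ p2)
    [⊗]  ⊢ p2, p2, (p2⊥ ⊗ p2⊥)
      [Ax]  ⊢ p2, p2⊥
      [Ax]  ⊢ p2, p2⊥
  [⅋]  ⊢ p2, ((p2⊥ ⊗ p2⊥) ⅋ p2)
    [⊗]  ⊢ p2, p2, (p2⊥ ⊗ p2⊥)
      [Ax]  ⊢ p2, p2⊥
      [Ax]  ⊢ p2, p2⊥

Result: YES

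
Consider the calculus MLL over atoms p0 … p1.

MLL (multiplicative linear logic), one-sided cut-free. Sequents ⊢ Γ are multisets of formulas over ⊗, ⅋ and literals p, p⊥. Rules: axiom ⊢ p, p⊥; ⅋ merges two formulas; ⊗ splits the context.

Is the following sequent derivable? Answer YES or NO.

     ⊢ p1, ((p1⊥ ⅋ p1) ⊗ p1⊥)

Proof tree:
[⊗]  ⊢ p1, ((p1⊥ ⅋ p1) ⊗ p1⊥)
  [⅋]  ⊢ (p1⊥ ⅋ p1)
    [Ax]  ⊢ p1, p1⊥
  [Ax]  ⊢ p1, p1⊥

Result: YES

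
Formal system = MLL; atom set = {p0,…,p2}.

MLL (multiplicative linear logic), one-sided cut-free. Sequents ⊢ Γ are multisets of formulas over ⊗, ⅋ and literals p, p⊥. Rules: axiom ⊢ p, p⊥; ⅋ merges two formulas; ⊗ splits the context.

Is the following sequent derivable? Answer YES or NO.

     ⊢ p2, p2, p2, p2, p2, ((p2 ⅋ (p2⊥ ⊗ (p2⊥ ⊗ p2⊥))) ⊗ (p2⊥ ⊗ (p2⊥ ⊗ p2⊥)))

Derivation (root first):
[⊗]  ⊢ p2, p2, p2, p2, p2, ((p2 ⅋ (p2⊥ ⊗ (p2⊥ ⊗ p2⊥))) ⊗ (p2⊥ ⊗ (p2⊥ ⊗ p2⊥)))
  [⅋]  ⊢ p2, p2, (p2 ⅋ (p2⊥ ⊗ (p2⊥ ⊗ p2⊥)))
    [⊗]  ⊢ p2, p2, p2, (p2⊥ ⊗ (p2⊥ ⊗ p2⊥))
      [Ax]  ⊢ p2, p2⊥
      [⊗]  ⊢ p2, p2, (p2⊥ ⊗ p2⊥)
        [Ax]  ⊢ p2, p2⊥
        [Ax]  ⊢ p2, p2⊥
  [⊗]  ⊢ p2, p2, p2, (p2⊥ ⊗ (p2⊥ ⊗ p2⊥))
    [Ax]  ⊢ p2, p2⊥
    [⊗]  ⊢ p2, p2, (p2⊥ ⊗ p2⊥)
      [Ax]  ⊢ p2, p2⊥
      [Ax]  ⊢ p2, p2⊥

Result: YES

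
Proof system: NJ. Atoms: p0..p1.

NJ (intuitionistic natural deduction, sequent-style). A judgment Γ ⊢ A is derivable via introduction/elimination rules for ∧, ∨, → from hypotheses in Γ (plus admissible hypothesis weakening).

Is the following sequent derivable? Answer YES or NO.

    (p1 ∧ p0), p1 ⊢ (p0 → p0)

Derivation trace:
[Wk] (p1 ∧ p0), p1 ⊢ (p0 → p0)
  [→I] (p1 ∧ p0) ⊢ (p0 → p0)
    [Wk] p0, (p1 ∧ p0) ⊢ p0
      [Ax] p0 ⊢ p0

Result: YES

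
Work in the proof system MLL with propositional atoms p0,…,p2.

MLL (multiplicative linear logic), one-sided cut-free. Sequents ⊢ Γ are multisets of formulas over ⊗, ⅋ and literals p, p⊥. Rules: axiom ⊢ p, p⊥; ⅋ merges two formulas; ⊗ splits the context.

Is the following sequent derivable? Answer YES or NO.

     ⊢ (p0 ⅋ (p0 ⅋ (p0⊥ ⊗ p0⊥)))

Proof tree:
[⅋]  ⊢ (p0 ⅋ (p0 ⅋ (p0⊥ ⊗ p0⊥)))
  [⅋]  ⊢ p0, (p0 ⅋ (p0⊥ ⊗ p0⊥))
    [⊗]  ⊢ p0, p0, (p0⊥ ⊗ p0⊥)
      [Ax]  ⊢ p0, p0⊥
      [Ax]  ⊢ p0, p0⊥

Result: YES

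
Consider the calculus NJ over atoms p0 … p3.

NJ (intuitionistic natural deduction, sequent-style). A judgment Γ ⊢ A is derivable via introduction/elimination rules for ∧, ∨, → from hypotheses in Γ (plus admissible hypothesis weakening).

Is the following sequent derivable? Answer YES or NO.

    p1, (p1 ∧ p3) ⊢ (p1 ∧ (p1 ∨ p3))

Derivation (root first):
[∧I] p1, (p1 ∧ p3) ⊢ (p1 ∧ (p1 ∨ p3))
  [Ax] p1 ⊢ p1
  [Wk] p1, (p1 ∧ p3) ⊢ (p1 ∨ p3)
    [∨I₁] p1 ⊢ (p1 ∨ p3)
      [Ax] p1 ⊢ p1

Result: YES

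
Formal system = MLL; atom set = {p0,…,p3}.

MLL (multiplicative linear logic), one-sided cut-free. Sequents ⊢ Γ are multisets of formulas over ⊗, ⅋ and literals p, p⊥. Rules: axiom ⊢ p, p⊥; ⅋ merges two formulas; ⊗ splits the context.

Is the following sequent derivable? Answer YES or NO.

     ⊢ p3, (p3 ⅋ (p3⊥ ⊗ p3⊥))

Derivation trace:
[⅋]  ⊢ p3, (p3 ⅋ (p3⊥ ⊗ p3⊥))
  [⊗]  ⊢ p3, p3, (p3⊥ ⊗ p3⊥)
    [Ax]  ⊢ p3, p3⊥
    [Ax]  ⊢ p3, p3⊥

Result: YES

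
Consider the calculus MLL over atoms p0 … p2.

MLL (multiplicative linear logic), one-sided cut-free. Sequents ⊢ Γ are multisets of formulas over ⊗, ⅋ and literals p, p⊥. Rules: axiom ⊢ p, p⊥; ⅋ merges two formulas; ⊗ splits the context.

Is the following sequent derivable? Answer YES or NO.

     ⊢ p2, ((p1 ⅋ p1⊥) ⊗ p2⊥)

Derivation (root first):
[⊗]  ⊢ p2, ((p1 ⅋ p1⊥) ⊗ p2⊥)
  [⅋]  ⊢ (p1 ⅋ p1⊥)
    [Ax]  ⊢ p1, p1⊥
  [Ax]  ⊢ p2, p2⊥

Result: YES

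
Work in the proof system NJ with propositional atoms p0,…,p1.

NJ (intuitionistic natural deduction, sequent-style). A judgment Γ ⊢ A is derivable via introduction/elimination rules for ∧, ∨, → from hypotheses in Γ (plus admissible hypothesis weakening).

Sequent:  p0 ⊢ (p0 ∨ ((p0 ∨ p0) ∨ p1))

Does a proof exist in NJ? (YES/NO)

Derivation (root first):
[∨I₂] p0 ⊢ (p0 ∨ ((p0 ∨ p0) ∨ p1))
  [∨I₁] p0 ⊢ ((p0 ∨ p0) ∨ p1)
    [∨I₂] p0 ⊢ (p0 ∨ p0)
      [Ax] p0 ⊢ p0

Result: YES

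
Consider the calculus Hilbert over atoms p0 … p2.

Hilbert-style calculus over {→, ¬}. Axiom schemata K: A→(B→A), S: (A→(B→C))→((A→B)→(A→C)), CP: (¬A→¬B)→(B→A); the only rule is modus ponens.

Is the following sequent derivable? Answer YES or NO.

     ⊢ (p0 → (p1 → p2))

Truth-table refutation:
  v=000: Γ:[] Δ:[(p0 → (p1 → p2))=T] refutes=False
  v=001: Γ:[] Δ:[(p0 → (p1 → p2))=T] refutes=False
  v=010: Γ:[] Δ:[(p0 → (p1 → p2))=T] refutes=False
  v=011: Γ:[] Δ:[(p0 → (p1 → p2))=T] refutes=False
  v=100: Γ:[] Δ:[(p0 → (p1 → p2))=T] refutes=False
  v=101: Γ:[] Δ:[(p0 → (p1 → p2))=T] refutes=False
  v=110: Γ:[] Δ:[(p0 → (p1 → p2))=F] refutes=True  ← countermodel

Result: NO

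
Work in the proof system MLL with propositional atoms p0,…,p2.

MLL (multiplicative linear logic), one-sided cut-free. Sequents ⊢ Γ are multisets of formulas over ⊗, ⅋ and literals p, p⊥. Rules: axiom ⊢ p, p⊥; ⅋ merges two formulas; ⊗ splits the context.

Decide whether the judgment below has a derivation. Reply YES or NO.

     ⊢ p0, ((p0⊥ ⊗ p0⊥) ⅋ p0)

Derivation (root first):
[⅋]  ⊢ p0, ((p0⊥ ⊗ p0⊥) ⅋ p0)
  [⊗]  ⊢ p0, p0, (p0⊥ ⊗ p0⊥)
    [Ax]  ⊢ p0, p0⊥
    [Ax]  ⊢ p0, p0⊥

Result: YES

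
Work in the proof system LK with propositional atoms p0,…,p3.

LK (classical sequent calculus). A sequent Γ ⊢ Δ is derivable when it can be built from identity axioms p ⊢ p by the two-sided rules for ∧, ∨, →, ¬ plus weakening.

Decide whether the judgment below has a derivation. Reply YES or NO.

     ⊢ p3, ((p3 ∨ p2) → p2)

Derivation trace:
[→R]  ⊢ p3, ((p3 ∨ p2) → p2)
  [∨L] (p3 ∨ p2) ⊢ p2, p3
    [Ax] p3 ⊢ p3
    [Ax] p2 ⊢ p2

Result: YES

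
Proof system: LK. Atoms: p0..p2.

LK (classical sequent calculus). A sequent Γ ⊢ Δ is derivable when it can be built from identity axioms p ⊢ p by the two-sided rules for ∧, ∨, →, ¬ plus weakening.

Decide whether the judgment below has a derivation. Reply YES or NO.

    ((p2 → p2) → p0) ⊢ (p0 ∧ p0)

Derivation (root first):
[→L] ((p2 → p2) → p0) ⊢ (p0 ∧ p0)
  [→R]  ⊢ (p2 → p2)
    [Ax] p2 ⊢ p2
  [∧R] p0 ⊢ (p0 ∧ p0)
    [Ax] p0 ⊢ p0
    [Ax] p0 ⊢ p0

Result: YES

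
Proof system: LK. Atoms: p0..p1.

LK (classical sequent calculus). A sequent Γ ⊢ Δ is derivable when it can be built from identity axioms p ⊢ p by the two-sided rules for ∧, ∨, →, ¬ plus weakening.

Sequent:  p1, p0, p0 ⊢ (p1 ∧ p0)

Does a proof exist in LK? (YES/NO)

Proof tree:
[WL] p1, p0, p0 ⊢ (p1 ∧ p0)
  [∧R] p1, p0 ⊢ (p1 ∧ p0)
    [WL] p1, p1 ⊢ p1
      [Ax] p1 ⊢ p1
    [WL] p0, p0 ⊢ p0
      [Ax] p0 ⊢ p0

Result: YES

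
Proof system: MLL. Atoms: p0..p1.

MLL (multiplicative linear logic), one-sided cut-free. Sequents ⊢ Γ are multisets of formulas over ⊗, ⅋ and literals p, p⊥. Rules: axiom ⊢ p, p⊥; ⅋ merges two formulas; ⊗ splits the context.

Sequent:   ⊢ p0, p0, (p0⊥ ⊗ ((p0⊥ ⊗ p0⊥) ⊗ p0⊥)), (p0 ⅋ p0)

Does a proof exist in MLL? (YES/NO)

Derivation trace:
[⅋]  ⊢ p0, p0, (p0⊥ ⊗ ((p0⊥ ⊗ p0⊥) ⊗ p0⊥)), (p0 ⅋ p0)
  [⊗]  ⊢ p0, p0, p0, p0, (p0⊥ ⊗ ((p0⊥ ⊗ p0⊥) ⊗ p0⊥))
    [Ax]  ⊢ p0, p0⊥
    [⊗]  ⊢ p0, p0, p0, ((p0⊥ ⊗ p0⊥) ⊗ p0⊥)
      [⊗]  ⊢ p0, p0, (p0⊥ ⊗ p0⊥)
        [Ax]  ⊢ p0, p0⊥
        [Ax]  ⊢ p0, p0⊥
      [Ax]  ⊢ p0, p0⊥

Result: YES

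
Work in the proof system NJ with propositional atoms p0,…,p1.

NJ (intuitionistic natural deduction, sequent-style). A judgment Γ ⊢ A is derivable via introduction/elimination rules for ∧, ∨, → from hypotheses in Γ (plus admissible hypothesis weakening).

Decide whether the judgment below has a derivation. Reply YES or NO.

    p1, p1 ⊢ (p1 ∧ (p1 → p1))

Derivation trace:
[Wk] p1, p1 ⊢ (p1 ∧ (p1 → p1))
  [∧I] p1 ⊢ (p1 ∧ (p1 → p1))
    [Ax] p1 ⊢ p1
    [→I]  ⊢ (p1 → p1)
      [Ax] p1 ⊢ p1

Result: YES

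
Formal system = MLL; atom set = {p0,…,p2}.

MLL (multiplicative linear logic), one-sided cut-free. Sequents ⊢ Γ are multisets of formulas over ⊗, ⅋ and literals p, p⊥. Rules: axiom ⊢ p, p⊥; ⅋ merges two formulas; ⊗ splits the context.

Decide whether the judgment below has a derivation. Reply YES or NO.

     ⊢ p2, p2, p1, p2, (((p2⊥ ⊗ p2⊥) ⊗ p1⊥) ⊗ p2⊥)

Proof tree:
[⊗]  ⊢ p2, p2, p1, p2, (((p2⊥ ⊗ p2⊥) ⊗ p1⊥) ⊗ p2⊥)
  [⊗]  ⊢ p2, p2, p1, ((p2⊥ ⊗ p2⊥) ⊗ p1⊥)
    [⊗]  ⊢ p2, p2, (p2⊥ ⊗ p2⊥)
      [Ax]  ⊢ p2, p2⊥
      [Ax]  ⊢ p2, p2⊥
    [Ax]  ⊢ p1, p1⊥
  [Ax]  ⊢ p2, p2⊥

Result: YES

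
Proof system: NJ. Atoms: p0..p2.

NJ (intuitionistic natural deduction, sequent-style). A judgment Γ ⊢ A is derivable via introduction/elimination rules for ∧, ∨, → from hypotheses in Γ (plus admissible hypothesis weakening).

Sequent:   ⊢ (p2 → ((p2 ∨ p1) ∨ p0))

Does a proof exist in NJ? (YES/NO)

Derivation (root first):
[→I]  ⊢ (p2 → ((p2 ∨ p1) ∨ p0))
  [∨I₁] p2 ⊢ ((p2 ∨ p1) ∨ p0)
    [∨I₁] p2 ⊢ (p2 ∨ p1)
      [Ax] p2 ⊢ p2

Result: YES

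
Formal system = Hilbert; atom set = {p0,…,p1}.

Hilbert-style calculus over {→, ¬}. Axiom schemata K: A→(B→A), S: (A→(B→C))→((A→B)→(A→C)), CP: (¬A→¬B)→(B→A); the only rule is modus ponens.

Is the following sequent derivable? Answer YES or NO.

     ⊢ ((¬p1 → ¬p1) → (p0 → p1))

Truth-table refutation:
  v=00: Γ:[] Δ:[((¬p1 → ¬p1) → (p0 → p1))=T] refutes=False
  v=01: Γ:[] Δ:[((¬p1 → ¬p1) → (p0 → p1))=T] refutes=False
  v=10: Γ:[] Δ:[((¬p1 → ¬p1) → (p0 → p1))=F] refutes=True  ← countermodel

Result: NO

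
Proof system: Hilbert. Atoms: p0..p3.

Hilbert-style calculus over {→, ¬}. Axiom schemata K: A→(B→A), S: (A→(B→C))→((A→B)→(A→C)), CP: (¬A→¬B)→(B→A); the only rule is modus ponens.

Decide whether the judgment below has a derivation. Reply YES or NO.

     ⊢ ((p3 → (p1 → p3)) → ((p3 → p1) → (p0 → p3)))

Truth-table refutation:
  v=0000: Γ:[] Δ:[((p3 → (p1 → p3)) → ((p3 → p1) → (p0 → p3)))=T] refutes=False
  v=0001: Γ:[] Δ:[((p3 → (p1 → p3)) → ((p3 → p1) → (p0 → p3)))=T] refutes=False
  v=0010: Γ:[] Δ:[((p3 → (p1 → p3)) → ((p3 → p1) → (p0 → p3)))=T] refutes=False
  v=0011: Γ:[] Δ:[((p3 → (p1 → p3)) → ((p3 → p1) → (p0 → p3)))=T] refutes=False
  v=0100: Γ:[] Δ:[((p3 → (p1 → p3)) → ((p3 → p1) → (p0 → p3)))=T] refutes=False
  v=0101: Γ:[] Δ:[((p3 → (p1 → p3)) → ((p3 → p1) → (p0 → p3)))=T] refutes=False
  v=0110: Γ:[] Δ:[((p3 → (p1 → p3)) → ((p3 → p1) → (p0 → p3)))=T] refutes=False
  v=0111: Γ:[] Δ:[((p3 → (p1 → p3)) → ((p3 → p1) → (p0 → p3)))=T] refutes=False
  v=1000: Γ:[] Δ:[((p3 → (p1 → p3)) → ((p3 → p1) → (p0 → p3)))=F] refutes=True  ← countermodel

Result: NO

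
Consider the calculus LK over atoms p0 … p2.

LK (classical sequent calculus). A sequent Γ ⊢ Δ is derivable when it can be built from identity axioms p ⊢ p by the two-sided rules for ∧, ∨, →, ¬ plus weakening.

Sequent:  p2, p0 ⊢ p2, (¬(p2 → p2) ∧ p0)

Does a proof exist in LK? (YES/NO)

Derivation (root first):
[∧R] p2, p0 ⊢ p2, (¬(p2 → p2) ∧ p0)
  [¬R] p2 ⊢ p2, ¬(p2 → p2)
    [→L] p2, (p2 → p2) ⊢ p2
      [Ax] p2 ⊢ p2
      [Ax] p2 ⊢ p2
  [Ax] p0 ⊢ p0

Result: YES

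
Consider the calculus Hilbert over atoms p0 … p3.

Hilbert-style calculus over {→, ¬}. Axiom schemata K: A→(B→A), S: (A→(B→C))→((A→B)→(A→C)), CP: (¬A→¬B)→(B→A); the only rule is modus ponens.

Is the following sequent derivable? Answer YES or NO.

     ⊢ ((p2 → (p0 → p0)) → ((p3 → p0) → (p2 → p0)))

Truth-table refutation:
  v=0000: Γ:[] Δ:[((p2 → (p0 → p0)) → ((p3 → p0) → (p2 → p0)))=T] refutes=False
  v=0001: Γ:[] Δ:[((p2 → (p0 → p0)) → ((p3 → p0) → (p2 → p0)))=T] refutes=False
  v=0010: Γ:[] Δ:[((p2 → (p0 → p0)) → ((p3 → p0) → (p2 → p0)))=F] refutes=True  ← countermodel

Result: NO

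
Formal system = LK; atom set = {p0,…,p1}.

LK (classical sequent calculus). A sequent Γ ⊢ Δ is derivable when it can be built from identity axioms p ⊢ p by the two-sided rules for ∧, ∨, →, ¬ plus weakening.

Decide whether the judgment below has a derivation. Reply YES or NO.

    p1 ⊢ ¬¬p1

Derivation trace:
[¬R] p1 ⊢ ¬¬p1
  [¬L] p1, ¬p1 ⊢ 
    [Ax] p1 ⊢ p1

Result: YES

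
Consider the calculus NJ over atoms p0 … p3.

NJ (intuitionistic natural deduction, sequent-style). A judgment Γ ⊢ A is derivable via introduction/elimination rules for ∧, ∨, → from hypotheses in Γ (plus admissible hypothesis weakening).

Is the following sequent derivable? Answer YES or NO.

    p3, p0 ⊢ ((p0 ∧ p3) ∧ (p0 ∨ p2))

Derivation (root first):
[∧I] p3, p0 ⊢ ((p0 ∧ p3) ∧ (p0 ∨ p2))
  [∧I] p3, p0 ⊢ (p0 ∧ p3)
    [Ax] p0 ⊢ p0
    [Ax] p3 ⊢ p3
  [∨I₁] p0 ⊢ (p0 ∨ p2)
    [Ax] p0 ⊢ p0

Result: YES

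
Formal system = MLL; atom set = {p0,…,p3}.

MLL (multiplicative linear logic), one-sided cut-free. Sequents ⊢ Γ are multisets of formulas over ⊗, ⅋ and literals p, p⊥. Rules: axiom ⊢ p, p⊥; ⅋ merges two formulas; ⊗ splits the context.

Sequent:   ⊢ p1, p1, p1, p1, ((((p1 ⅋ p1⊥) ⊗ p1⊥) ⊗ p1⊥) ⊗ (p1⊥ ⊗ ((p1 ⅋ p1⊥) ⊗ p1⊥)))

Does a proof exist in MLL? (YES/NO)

Derivation trace:
[⊗]  ⊢ p1, p1, p1, p1, ((((p1 ⅋ p1⊥) ⊗ p1⊥) ⊗ p1⊥) ⊗ (p1⊥ ⊗ ((p1 ⅋ p1⊥) ⊗ p1⊥)))
  [⊗]  ⊢ p1, p1, (((p1 ⅋ p1⊥) ⊗ p1⊥) ⊗ p1⊥)
    [⊗]  ⊢ p1, ((p1 ⅋ p1⊥) ⊗ p1⊥)
      [⅋]  ⊢ (p1 ⅋ p1⊥)
        [Ax]  ⊢ p1, p1⊥
      [Ax]  ⊢ p1, p1⊥
    [Ax]  ⊢ p1, p1⊥
  [⊗]  ⊢ p1, p1, (p1⊥ ⊗ ((p1 ⅋ p1⊥) ⊗ p1⊥))
    [Ax]  ⊢ p1, p1⊥
    [⊗]  ⊢ p1, ((p1 ⅋ p1⊥) ⊗ p1⊥)
      [⅋]  ⊢ (p1 ⅋ p1⊥)
        [Ax]  ⊢ p1, p1⊥
      [Ax]  ⊢ p1, p1⊥

Result: YES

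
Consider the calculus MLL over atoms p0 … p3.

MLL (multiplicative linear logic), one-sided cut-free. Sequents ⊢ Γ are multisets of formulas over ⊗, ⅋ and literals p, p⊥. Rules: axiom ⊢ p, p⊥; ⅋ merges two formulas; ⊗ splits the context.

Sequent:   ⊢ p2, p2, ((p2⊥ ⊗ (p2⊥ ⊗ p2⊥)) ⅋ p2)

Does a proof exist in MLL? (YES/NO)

Derivation trace:
[⅋]  ⊢ p2, p2, ((p2⊥ ⊗ (p2⊥ ⊗ p2⊥)) ⅋ p2)
  [⊗]  ⊢ p2, p2, p2, (p2⊥ ⊗ (p2⊥ ⊗ p2⊥))
    [Ax]  ⊢ p2, p2⊥
    [⊗]  ⊢ p2, p2, (p2⊥ ⊗ p2⊥)
      [Ax]  ⊢ p2, p2⊥
      [Ax]  ⊢ p2, p2⊥

Result: YES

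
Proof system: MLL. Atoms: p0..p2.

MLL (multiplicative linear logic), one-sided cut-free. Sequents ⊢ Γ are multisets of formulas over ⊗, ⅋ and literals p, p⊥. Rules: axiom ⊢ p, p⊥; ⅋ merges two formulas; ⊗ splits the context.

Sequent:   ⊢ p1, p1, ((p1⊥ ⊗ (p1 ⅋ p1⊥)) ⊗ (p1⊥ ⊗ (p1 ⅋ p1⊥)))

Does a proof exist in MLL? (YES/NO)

Derivation (root first):
[⊗]  ⊢ p1, p1, ((p1⊥ ⊗ (p1 ⅋ p1⊥)) ⊗ (p1⊥ ⊗ (p1 ⅋ p1⊥)))
  [⊗]  ⊢ p1, (p1⊥ ⊗ (p1 ⅋ p1⊥))
    [Ax]  ⊢ p1, p1⊥
    [⅋]  ⊢ (p1 ⅋ p1⊥)
      [Ax]  ⊢ p1, p1⊥
  [⊗]  ⊢ p1, (p1⊥ ⊗ (p1 ⅋ p1⊥))
    [Ax]  ⊢ p1, p1⊥
    [⅋]  ⊢ (p1 ⅋ p1⊥)
      [Ax]  ⊢ p1, p1⊥

Result: YES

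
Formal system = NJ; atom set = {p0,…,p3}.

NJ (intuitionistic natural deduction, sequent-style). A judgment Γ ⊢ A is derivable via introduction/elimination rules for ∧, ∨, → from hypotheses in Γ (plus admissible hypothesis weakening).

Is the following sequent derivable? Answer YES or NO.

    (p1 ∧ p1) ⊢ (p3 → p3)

Derivation trace:
[Wk] (p1 ∧ p1) ⊢ (p3 → p3)
  [→I]  ⊢ (p3 → p3)
    [Ax] p3 ⊢ p3

Result: YES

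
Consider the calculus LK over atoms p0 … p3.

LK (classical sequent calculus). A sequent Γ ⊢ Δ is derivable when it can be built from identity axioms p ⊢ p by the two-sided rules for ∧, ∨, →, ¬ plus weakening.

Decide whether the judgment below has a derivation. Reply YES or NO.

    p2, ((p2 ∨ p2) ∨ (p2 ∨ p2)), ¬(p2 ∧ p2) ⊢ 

Derivation (root first):
[¬L] p2, ((p2 ∨ p2) ∨ (p2 ∨ p2)), ¬(p2 ∧ p2) ⊢ 
  [∧R] p2, ((p2 ∨ p2) ∨ (p2 ∨ p2)) ⊢ (p2 ∧ p2)
    [∨L] ((p2 ∨ p2) ∨ (p2 ∨ p2)) ⊢ p2
      [∨L] (p2 ∨ p2) ⊢ p2
        [Ax] p2 ⊢ p2
        [Ax] p2 ⊢ p2
      [∨L] (p2 ∨ p2) ⊢ p2
        [Ax] p2 ⊢ p2
        [Ax] p2 ⊢ p2
    [Ax] p2 ⊢ p2

Result: YES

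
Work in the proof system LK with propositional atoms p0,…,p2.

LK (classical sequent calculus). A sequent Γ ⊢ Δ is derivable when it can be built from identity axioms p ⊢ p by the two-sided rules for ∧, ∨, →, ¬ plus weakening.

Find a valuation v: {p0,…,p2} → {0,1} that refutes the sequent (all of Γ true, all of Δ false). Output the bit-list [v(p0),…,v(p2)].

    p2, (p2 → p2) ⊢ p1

Truth-table refutation:
  v=000: Γ:[p2=F, (p2 → p2)=T] Δ:[p1=F] refutes=False
  v=001: Γ:[p2=T, (p2 → p2)=T] Δ:[p1=F] refutes=True  ← countermodel

Result: [0, 0, 1]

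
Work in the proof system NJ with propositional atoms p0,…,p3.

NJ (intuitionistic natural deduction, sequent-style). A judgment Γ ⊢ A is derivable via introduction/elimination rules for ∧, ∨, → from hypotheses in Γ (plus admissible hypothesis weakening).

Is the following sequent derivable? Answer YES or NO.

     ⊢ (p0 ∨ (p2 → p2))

Derivation trace:
[∨I₂]  ⊢ (p0 ∨ (p2 → p2))
  [→I]  ⊢ (p2 → p2)
    [Ax] p2 ⊢ p2

Result: YES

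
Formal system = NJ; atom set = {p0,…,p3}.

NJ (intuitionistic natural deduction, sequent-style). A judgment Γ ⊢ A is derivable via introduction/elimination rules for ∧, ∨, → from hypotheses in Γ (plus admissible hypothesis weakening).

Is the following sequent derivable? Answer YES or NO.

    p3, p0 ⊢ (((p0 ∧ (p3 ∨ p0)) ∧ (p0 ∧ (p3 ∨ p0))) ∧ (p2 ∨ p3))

Derivation (root first):
[∧I] p3, p0 ⊢ (((p0 ∧ (p3 ∨ p0)) ∧ (p0 ∧ (p3 ∨ p0))) ∧ (p2 ∨ p3))
  [∧I] p3, p0 ⊢ ((p0 ∧ (p3 ∨ p0)) ∧ (p0 ∧ (p3 ∨ p0)))
    [∧I] p3, p0 ⊢ (p0 ∧ (p3 ∨ p0))
      [Ax] p0 ⊢ p0
      [∨I₁] p3 ⊢ (p3 ∨ p0)
        [Ax] p3 ⊢ p3
    [∧I] p3, p0 ⊢ (p0 ∧ (p3 ∨ p0))
      [Ax] p0 ⊢ p0
      [∨I₁] p3 ⊢ (p3 ∨ p0)
        [Ax] p3 ⊢ p3
  [∨I₂] p3 ⊢ (p2 ∨ p3)
    [Ax] p3 ⊢ p3

Result: YES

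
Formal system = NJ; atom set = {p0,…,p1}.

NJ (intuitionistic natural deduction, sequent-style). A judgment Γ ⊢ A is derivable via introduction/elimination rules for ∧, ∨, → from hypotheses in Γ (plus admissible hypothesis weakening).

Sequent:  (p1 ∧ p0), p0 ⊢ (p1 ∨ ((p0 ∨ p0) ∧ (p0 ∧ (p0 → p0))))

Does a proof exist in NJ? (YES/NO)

Derivation trace:
[∨I₂] (p1 ∧ p0), p0 ⊢ (p1 ∨ ((p0 ∨ p0) ∧ (p0 ∧ (p0 → p0))))
  [∧I] (p1 ∧ p0), p0 ⊢ ((p0 ∨ p0) ∧ (p0 ∧ (p0 → p0)))
    [∨I₁] p0, (p1 ∧ p0) ⊢ (p0 ∨ p0)
      [Wk] p0, (p1 ∧ p0) ⊢ p0
        [Ax] p0 ⊢ p0
    [∧I] (p1 ∧ p0), p0 ⊢ (p0 ∧ (p0 → p0))
      [Wk] p0, (p1 ∧ p0) ⊢ p0
        [Ax] p0 ⊢ p0
      [→I]  ⊢ (p0 → p0)
        [Ax] p0 ⊢ p0

Result: YES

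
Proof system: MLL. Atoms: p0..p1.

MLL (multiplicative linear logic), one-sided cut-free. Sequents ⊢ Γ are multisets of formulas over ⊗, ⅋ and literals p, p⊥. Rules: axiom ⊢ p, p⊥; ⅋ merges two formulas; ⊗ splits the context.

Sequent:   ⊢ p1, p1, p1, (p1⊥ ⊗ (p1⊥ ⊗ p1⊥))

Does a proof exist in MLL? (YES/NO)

Derivation (root first):
[⊗]  ⊢ p1, p1, p1, (p1⊥ ⊗ (p1⊥ ⊗ p1⊥))
  [Ax]  ⊢ p1, p1⊥
  [⊗]  ⊢ p1, p1, (p1⊥ ⊗ p1⊥)
    [Ax]  ⊢ p1, p1⊥
    [Ax]  ⊢ p1, p1⊥

Result: YES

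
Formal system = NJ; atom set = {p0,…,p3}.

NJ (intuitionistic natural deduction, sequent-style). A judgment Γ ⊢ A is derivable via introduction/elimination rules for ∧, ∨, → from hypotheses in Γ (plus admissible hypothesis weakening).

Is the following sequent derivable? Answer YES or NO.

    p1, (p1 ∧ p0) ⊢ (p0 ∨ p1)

Proof tree:
[Wk] p1, (p1 ∧ p0) ⊢ (p0 ∨ p1)
  [∨I₂] p1 ⊢ (p0 ∨ p1)
    [Ax] p1 ⊢ p1

Result: YES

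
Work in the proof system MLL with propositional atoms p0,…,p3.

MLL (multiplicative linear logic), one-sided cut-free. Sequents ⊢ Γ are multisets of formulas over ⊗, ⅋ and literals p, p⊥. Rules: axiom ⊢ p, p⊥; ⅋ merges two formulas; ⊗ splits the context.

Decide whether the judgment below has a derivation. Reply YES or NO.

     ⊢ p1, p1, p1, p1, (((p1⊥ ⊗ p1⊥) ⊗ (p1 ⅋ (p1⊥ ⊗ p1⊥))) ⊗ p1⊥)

Derivation trace:
[⊗]  ⊢ p1, p1, p1, p1, (((p1⊥ ⊗ p1⊥) ⊗ (p1 ⅋ (p1⊥ ⊗ p1⊥))) ⊗ p1⊥)
  [⊗]  ⊢ p1, p1, p1, ((p1⊥ ⊗ p1⊥) ⊗ (p1 ⅋ (p1⊥ ⊗ p1⊥)))
    [⊗]  ⊢ p1, p1, (p1⊥ ⊗ p1⊥)
      [Ax]  ⊢ p1, p1⊥
      [Ax]  ⊢ p1, p1⊥
    [⅋]  ⊢ p1, (p1 ⅋ (p1⊥ ⊗ p1⊥))
      [⊗]  ⊢ p1, p1, (p1⊥ ⊗ p1⊥)
        [Ax]  ⊢ p1, p1⊥
        [Ax]  ⊢ p1, p1⊥
  [Ax]  ⊢ p1, p1⊥

Result: YES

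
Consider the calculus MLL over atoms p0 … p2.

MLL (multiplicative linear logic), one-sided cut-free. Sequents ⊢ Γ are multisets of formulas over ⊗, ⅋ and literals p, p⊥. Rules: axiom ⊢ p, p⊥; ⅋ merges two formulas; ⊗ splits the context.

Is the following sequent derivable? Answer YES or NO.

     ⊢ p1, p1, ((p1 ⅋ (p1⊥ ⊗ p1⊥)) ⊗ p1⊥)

Proof tree:
[⊗]  ⊢ p1, p1, ((p1 ⅋ (p1⊥ ⊗ p1⊥)) ⊗ p1⊥)
  [⅋]  ⊢ p1, (p1 ⅋ (p1⊥ ⊗ p1⊥))
    [⊗]  ⊢ p1, p1, (p1⊥ ⊗ p1⊥)
      [Ax]  ⊢ p1, p1⊥
      [Ax]  ⊢ p1, p1⊥
  [Ax]  ⊢ p1, p1⊥

Result: YES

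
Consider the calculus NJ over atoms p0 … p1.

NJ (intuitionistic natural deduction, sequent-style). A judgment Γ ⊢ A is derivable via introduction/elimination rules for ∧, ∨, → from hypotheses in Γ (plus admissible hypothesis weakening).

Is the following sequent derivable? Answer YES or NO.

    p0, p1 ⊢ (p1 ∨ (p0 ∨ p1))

Proof tree:
[∨I₂] p0, p1 ⊢ (p1 ∨ (p0 ∨ p1))
  [∨I₁] p0, p1 ⊢ (p0 ∨ p1)
    [Wk] p0, p1 ⊢ p0
      [Ax] p0 ⊢ p0

Result: YES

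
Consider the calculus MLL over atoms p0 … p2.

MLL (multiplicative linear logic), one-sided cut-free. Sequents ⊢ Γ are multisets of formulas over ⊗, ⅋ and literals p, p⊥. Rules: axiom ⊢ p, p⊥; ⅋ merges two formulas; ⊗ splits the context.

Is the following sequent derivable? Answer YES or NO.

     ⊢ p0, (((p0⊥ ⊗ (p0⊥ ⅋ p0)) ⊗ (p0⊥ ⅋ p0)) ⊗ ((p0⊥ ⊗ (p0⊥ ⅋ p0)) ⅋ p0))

Proof tree:
[⊗]  ⊢ p0, (((p0⊥ ⊗ (p0⊥ ⅋ p0)) ⊗ (p0⊥ ⅋ p0)) ⊗ ((p0⊥ ⊗ (p0⊥ ⅋ p0)) ⅋ p0))
  [⊗]  ⊢ p0, ((p0⊥ ⊗ (p0⊥ ⅋ p0)) ⊗ (p0⊥ ⅋ p0))
    [⊗]  ⊢ p0, (p0⊥ ⊗ (p0⊥ ⅋ p0))
      [Ax]  ⊢ p0, p0⊥
      [⅋]  ⊢ (p0⊥ ⅋ p0)
        [Ax]  ⊢ p0, p0⊥
    [⅋]  ⊢ (p0⊥ ⅋ p0)
      [Ax]  ⊢ p0, p0⊥
  [⅋]  ⊢ ((p0⊥ ⊗ (p0⊥ ⅋ p0)) ⅋ p0)
    [⊗]  ⊢ p0, (p0⊥ ⊗ (p0⊥ ⅋ p0))
      [Ax]  ⊢ p0, p0⊥
      [⅋]  ⊢ (p0⊥ ⅋ p0)
        [Ax]  ⊢ p0, p0⊥

Result: YES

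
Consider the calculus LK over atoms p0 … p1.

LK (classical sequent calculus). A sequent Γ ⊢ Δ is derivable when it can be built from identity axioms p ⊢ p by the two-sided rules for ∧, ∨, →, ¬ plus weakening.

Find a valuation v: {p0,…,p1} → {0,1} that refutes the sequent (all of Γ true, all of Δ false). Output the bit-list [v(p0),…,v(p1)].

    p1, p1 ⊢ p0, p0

Search for a countermodel by truth-table:
  v=00: Γ:[p1=F, p1=F] Δ:[p0=F, p0=F] refutes=False
  v=01: Γ:[p1=T, p1=T] Δ:[p0=F, p0=F] refutes=True  ← countermodel

Result: [0, 1]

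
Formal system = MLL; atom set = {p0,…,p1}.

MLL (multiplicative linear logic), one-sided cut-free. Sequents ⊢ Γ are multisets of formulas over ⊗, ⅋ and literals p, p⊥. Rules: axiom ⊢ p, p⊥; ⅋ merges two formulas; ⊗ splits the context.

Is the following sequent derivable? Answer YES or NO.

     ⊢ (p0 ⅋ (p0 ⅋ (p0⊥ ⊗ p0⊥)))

Proof tree:
[⅋]  ⊢ (p0 ⅋ (p0 ⅋ (p0⊥ ⊗ p0⊥)))
  [⅋]  ⊢ p0, (p0 ⅋ (p0⊥ ⊗ p0⊥))
    [⊗]  ⊢ p0, p0, (p0⊥ ⊗ p0⊥)
      [Ax]  ⊢ p0, p0⊥
      [Ax]  ⊢ p0, p0⊥

Result: YES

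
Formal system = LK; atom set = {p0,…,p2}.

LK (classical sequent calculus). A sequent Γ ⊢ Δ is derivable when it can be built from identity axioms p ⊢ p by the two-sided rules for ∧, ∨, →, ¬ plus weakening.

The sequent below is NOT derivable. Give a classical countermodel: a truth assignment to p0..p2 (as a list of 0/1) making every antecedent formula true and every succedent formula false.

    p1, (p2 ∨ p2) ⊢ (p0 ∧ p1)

Truth-table refutation:
  v=000: Γ:[p1=F, (p2 ∨ p2)=F] Δ:[(p0 ∧ p1)=F] refutes=False
  v=001: Γ:[p1=F, (p2 ∨ p2)=T] Δ:[(p0 ∧ p1)=F] refutes=False
  v=010: Γ:[p1=T, (p2 ∨ p2)=F] Δ:[(p0 ∧ p1)=F] refutes=False
  v=011: Γ:[p1=T, (p2 ∨ p2)=T] Δ:[(p0 ∧ p1)=F] refutes=True  ← countermodel

Result: [0, 1, 1]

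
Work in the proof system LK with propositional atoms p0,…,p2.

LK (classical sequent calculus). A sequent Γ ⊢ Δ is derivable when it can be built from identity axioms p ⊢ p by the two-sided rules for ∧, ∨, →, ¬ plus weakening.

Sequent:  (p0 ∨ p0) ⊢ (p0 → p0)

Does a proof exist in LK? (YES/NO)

Proof tree:
[→R] (p0 ∨ p0) ⊢ (p0 → p0)
  [∨L] p0, (p0 ∨ p0) ⊢ p0
    [WL] p0, p0 ⊢ p0
      [Ax] p0 ⊢ p0
    [WL] p0, p0 ⊢ p0
      [Ax] p0 ⊢ p0

Result: YES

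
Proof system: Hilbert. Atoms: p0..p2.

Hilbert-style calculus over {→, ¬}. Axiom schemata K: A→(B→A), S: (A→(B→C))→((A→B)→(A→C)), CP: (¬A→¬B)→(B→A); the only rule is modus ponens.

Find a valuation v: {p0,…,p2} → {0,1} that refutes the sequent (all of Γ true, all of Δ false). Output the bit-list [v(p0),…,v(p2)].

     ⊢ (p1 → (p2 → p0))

Enumerate valuations to refute Γ ⊢ Δ:
  v=000: Γ:[] Δ:[(p1 → (p2 → p0))=T] refutes=False
  v=001: Γ:[] Δ:[(p1 → (p2 → p0))=T] refutes=False
  v=010: Γ:[] Δ:[(p1 → (p2 → p0))=T] refutes=False
  v=011: Γ:[] Δ:[(p1 → (p2 → p0))=F] refutes=True  ← countermodel

Result: [0, 1, 1]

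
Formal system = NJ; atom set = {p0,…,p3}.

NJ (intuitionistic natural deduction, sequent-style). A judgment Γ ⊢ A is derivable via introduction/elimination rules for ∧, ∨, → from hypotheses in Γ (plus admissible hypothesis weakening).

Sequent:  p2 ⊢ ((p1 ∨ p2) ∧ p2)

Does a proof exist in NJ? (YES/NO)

Derivation trace:
[∧I] p2 ⊢ ((p1 ∨ p2) ∧ p2)
  [∨I₂] p2 ⊢ (p1 ∨ p2)
    [Ax] p2 ⊢ p2
  [Ax] p2 ⊢ p2

Result: YES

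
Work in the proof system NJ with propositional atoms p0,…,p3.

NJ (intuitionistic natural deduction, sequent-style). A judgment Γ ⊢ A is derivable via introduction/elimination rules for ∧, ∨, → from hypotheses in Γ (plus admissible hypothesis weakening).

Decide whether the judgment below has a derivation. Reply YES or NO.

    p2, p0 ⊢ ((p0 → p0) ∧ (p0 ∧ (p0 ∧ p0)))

Derivation trace:
[∧I] p2, p0 ⊢ ((p0 → p0) ∧ (p0 ∧ (p0 ∧ p0)))
  [→I]  ⊢ (p0 → p0)
    [Ax] p0 ⊢ p0
  [∧I] p2, p0 ⊢ (p0 ∧ (p0 ∧ p0))
    [Ax] p0 ⊢ p0
    [Wk] p0, p2 ⊢ (p0 ∧ p0)
      [∧I] p0 ⊢ (p0 ∧ p0)
        [Ax] p0 ⊢ p0
        [Ax] p0 ⊢ p0

Result: YES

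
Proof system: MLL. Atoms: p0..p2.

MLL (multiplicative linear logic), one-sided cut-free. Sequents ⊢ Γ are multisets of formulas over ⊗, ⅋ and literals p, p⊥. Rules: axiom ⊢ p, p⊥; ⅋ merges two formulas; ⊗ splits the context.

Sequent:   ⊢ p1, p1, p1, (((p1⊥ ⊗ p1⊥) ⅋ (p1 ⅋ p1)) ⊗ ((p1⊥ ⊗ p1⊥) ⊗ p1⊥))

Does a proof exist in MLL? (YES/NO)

Derivation trace:
[⊗]  ⊢ p1, p1, p1, (((p1⊥ ⊗ p1⊥) ⅋ (p1 ⅋ p1)) ⊗ ((p1⊥ ⊗ p1⊥) ⊗ p1⊥))
  [⅋]  ⊢ ((p1⊥ ⊗ p1⊥) ⅋ (p1 ⅋ p1))
    [⅋]  ⊢ (p1⊥ ⊗ p1⊥), (p1 ⅋ p1)
      [⊗]  ⊢ p1, p1, (p1⊥ ⊗ p1⊥)
        [Ax]  ⊢ p1, p1⊥
        [Ax]  ⊢ p1, p1⊥
  [⊗]  ⊢ p1, p1, p1, ((p1⊥ ⊗ p1⊥) ⊗ p1⊥)
    [⊗]  ⊢ p1, p1, (p1⊥ ⊗ p1⊥)
      [Ax]  ⊢ p1, p1⊥
      [Ax]  ⊢ p1, p1⊥
    [Ax]  ⊢ p1, p1⊥

Result: YES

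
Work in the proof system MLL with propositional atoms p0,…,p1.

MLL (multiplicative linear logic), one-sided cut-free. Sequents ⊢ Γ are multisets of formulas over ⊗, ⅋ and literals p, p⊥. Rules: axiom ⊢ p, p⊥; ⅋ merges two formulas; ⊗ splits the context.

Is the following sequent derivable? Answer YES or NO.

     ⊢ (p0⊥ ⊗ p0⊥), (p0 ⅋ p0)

Derivation trace:
[⅋]  ⊢ (p0⊥ ⊗ p0⊥), (p0 ⅋ p0)
  [⊗]  ⊢ p0, p0, (p0⊥ ⊗ p0⊥)
    [Ax]  ⊢ p0, p0⊥
    [Ax]  ⊢ p0, p0⊥

Result: YES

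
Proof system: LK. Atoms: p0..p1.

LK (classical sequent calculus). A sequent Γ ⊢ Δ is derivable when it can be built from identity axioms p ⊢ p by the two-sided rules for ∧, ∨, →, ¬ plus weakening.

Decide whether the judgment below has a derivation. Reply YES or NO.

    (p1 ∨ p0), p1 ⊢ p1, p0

Derivation trace:
[WL] (p1 ∨ p0), p1 ⊢ p1, p0
  [∨L] (p1 ∨ p0) ⊢ p1, p0
    [Ax] p1 ⊢ p1
    [Ax] p0 ⊢ p0

Result: YES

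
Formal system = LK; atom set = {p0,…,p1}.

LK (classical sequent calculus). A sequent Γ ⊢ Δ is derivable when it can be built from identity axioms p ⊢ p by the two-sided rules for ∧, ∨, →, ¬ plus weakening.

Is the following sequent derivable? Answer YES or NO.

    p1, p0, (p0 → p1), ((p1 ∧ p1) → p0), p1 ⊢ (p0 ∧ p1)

Derivation trace:
[WL] p1, p0, (p0 → p1), ((p1 ∧ p1) → p0), p1 ⊢ (p0 ∧ p1)
  [→L] p1, p0, (p0 → p1), ((p1 ∧ p1) → p0) ⊢ (p0 ∧ p1)
    [∧R] p1, (p0 → p1), p0 ⊢ (p1 ∧ p1)
      [→L] p0, (p0 → p1) ⊢ p1
        [Ax] p0 ⊢ p0
        [Ax] p1 ⊢ p1
      [Ax] p1 ⊢ p1
    [∧R] p1, p0 ⊢ (p0 ∧ p1)
      [Ax] p0 ⊢ p0
      [Ax] p1 ⊢ p1

Result: YES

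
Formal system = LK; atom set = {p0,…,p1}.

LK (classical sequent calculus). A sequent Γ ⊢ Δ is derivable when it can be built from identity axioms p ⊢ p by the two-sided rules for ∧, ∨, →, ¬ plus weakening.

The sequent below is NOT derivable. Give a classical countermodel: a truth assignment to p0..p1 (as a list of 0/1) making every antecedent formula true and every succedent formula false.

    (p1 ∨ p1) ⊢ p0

Truth-table refutation:
  v=00: Γ:[(p1 ∨ p1)=F] Δ:[p0=F] refutes=False
  v=01: Γ:[(p1 ∨ p1)=T] Δ:[p0=F] refutes=True  ← countermodel

Result: [0, 1]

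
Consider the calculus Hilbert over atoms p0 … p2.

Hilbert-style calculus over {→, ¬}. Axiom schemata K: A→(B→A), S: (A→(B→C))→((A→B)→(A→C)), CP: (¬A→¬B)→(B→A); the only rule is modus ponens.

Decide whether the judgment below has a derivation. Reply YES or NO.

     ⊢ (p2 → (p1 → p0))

Enumerate valuations to refute Γ ⊢ Δ:
  v=000: Γ:[] Δ:[(p2 → (p1 → p0))=T] refutes=False
  v=001: Γ:[] Δ:[(p2 → (p1 → p0))=T] refutes=False
  v=010: Γ:[] Δ:[(p2 → (p1 → p0))=T] refutes=False
  v=011: Γ:[] Δ:[(p2 → (p1 → p0))=F] refutes=True  ← countermodel

Result: NO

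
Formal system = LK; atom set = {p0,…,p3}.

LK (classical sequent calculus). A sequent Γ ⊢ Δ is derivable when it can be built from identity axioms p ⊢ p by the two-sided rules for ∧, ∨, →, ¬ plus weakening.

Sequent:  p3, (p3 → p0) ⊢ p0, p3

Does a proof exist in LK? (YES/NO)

Derivation (root first):
[WR] p3, (p3 → p0) ⊢ p0, p3
  [→L] p3, (p3 → p0) ⊢ p0
    [Ax] p3 ⊢ p3
    [Ax] p0 ⊢ p0

Result: YES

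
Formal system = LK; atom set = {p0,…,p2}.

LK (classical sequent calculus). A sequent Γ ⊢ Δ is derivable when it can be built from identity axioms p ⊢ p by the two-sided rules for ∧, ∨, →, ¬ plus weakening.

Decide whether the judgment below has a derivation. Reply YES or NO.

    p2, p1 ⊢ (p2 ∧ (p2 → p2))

Derivation (root first):
[WL] p2, p1 ⊢ (p2 ∧ (p2 → p2))
  [∧R] p2 ⊢ (p2 ∧ (p2 → p2))
    [Ax] p2 ⊢ p2
    [→R]  ⊢ (p2 → p2)
      [Ax] p2 ⊢ p2

Result: YES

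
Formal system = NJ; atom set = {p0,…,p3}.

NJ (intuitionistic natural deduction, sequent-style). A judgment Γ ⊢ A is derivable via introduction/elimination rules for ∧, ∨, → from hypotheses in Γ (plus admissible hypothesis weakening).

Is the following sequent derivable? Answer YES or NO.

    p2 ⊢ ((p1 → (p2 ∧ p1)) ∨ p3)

Derivation (root first):
[∨I₁] p2 ⊢ ((p1 → (p2 ∧ p1)) ∨ p3)
  [→I] p2 ⊢ (p1 → (p2 ∧ p1))
    [∧I] p1, p2 ⊢ (p2 ∧ p1)
      [Ax] p2 ⊢ p2
      [Ax] p1 ⊢ p1

Result: YES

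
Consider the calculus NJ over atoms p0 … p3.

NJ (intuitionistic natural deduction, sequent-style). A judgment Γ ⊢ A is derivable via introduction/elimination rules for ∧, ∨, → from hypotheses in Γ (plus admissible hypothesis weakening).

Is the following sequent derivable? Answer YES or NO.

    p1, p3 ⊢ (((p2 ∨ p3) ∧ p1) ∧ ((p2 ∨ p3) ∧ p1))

Derivation trace:
[∧I] p1, p3 ⊢ (((p2 ∨ p3) ∧ p1) ∧ ((p2 ∨ p3) ∧ p1))
  [Wk] p1, p3, p3 ⊢ ((p2 ∨ p3) ∧ p1)
    [∧I] p1, p3 ⊢ ((p2 ∨ p3) ∧ p1)
      [∨I₂] p3 ⊢ (p2 ∨ p3)
        [Ax] p3 ⊢ p3
      [Ax] p1 ⊢ p1
  [Wk] p1, p3, p3 ⊢ ((p2 ∨ p3) ∧ p1)
    [∧I] p1, p3 ⊢ ((p2 ∨ p3) ∧ p1)
      [∨I₂] p3 ⊢ (p2 ∨ p3)
        [Ax] p3 ⊢ p3
      [Ax] p1 ⊢ p1

Result: YES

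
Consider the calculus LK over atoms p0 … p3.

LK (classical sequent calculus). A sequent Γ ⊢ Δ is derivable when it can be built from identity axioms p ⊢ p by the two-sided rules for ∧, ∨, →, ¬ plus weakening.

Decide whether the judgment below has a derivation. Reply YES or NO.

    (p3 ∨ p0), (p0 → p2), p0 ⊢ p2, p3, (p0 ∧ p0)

Derivation trace:
[∧R] (p3 ∨ p0), (p0 → p2), p0 ⊢ p2, p3, (p0 ∧ p0)
  [∨L] (p0 → p2), p0, (p3 ∨ p0) ⊢ p2, p3, p0
    [WR] p3 ⊢ p3, p0
      [Ax] p3 ⊢ p3
    [WL] p0, (p0 → p2), p0 ⊢ p2
      [→L] p0, (p0 → p2) ⊢ p2
        [Ax] p0 ⊢ p0
        [Ax] p2 ⊢ p2
  [∨L] (p0 → p2), p0, (p3 ∨ p0) ⊢ p2, p3, p0
    [WR] p3 ⊢ p3, p0
      [Ax] p3 ⊢ p3
    [WL] p0, (p0 → p2), p0 ⊢ p2
      [→L] p0, (p0 → p2) ⊢ p2
        [Ax] p0 ⊢ p0
        [Ax] p2 ⊢ p2

Result: YES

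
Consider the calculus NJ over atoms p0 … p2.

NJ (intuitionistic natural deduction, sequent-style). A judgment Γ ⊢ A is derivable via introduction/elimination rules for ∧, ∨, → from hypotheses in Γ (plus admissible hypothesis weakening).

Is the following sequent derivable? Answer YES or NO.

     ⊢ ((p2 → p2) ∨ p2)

Derivation trace:
[∨I₁]  ⊢ ((p2 → p2) ∨ p2)
  [→I]  ⊢ (p2 → p2)
    [Ax] p2 ⊢ p2

Result: YES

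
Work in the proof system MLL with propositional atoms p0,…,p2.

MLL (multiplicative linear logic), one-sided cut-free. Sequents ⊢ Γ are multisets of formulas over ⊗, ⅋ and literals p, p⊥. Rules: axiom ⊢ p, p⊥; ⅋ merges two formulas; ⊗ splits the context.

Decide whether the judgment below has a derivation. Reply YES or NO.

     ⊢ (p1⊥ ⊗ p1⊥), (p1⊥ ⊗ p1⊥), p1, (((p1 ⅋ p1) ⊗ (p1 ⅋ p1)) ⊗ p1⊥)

Derivation trace:
[⊗]  ⊢ (p1⊥ ⊗ p1⊥), (p1⊥ ⊗ p1⊥), p1, (((p1 ⅋ p1) ⊗ (p1 ⅋ p1)) ⊗ p1⊥)
  [⊗]  ⊢ (p1⊥ ⊗ p1⊥), (p1⊥ ⊗ p1⊥), ((p1 ⅋ p1) ⊗ (p1 ⅋ p1))
    [⅋]  ⊢ (p1⊥ ⊗ p1⊥), (p1 ⅋ p1)
      [⊗]  ⊢ p1, p1, (p1⊥ ⊗ p1⊥)
        [Ax]  ⊢ p1, p1⊥
        [Ax]  ⊢ p1, p1⊥
    [⅋]  ⊢ (p1⊥ ⊗ p1⊥), (p1 ⅋ p1)
      [⊗]  ⊢ p1, p1, (p1⊥ ⊗ p1⊥)
        [Ax]  ⊢ p1, p1⊥
        [Ax]  ⊢ p1, p1⊥
  [Ax]  ⊢ p1, p1⊥

Result: YES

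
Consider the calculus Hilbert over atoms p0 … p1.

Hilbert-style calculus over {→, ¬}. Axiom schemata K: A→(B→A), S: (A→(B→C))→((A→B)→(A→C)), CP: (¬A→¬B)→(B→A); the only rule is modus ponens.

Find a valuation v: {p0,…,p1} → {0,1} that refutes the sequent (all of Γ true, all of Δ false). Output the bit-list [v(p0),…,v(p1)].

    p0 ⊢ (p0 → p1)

Enumerate valuations to refute Γ ⊢ Δ:
  v=00: Γ:[p0=F] Δ:[(p0 → p1)=T] refutes=False
  v=01: Γ:[p0=F] Δ:[(p0 → p1)=T] refutes=False
  v=10: Γ:[p0=T] Δ:[(p0 → p1)=F] refutes=True  ← countermodel

Result: [1, 0]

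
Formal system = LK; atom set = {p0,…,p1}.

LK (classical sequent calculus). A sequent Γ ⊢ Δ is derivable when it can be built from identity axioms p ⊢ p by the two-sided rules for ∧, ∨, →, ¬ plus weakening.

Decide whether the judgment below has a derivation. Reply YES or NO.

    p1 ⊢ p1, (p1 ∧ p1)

Derivation (root first):
[∧R] p1 ⊢ p1, (p1 ∧ p1)
  [WR] p1 ⊢ p1, p1
    [Ax] p1 ⊢ p1
  [Ax] p1 ⊢ p1

Result: YES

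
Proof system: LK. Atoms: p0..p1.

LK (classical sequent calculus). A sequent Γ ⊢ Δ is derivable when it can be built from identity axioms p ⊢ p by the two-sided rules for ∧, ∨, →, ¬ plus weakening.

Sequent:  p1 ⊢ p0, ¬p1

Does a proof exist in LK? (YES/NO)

Search for a countermodel by truth-table:
  v=00: Γ:[p1=F] Δ:[p0=F, ¬p1=T] refutes=False
  v=01: Γ:[p1=T] Δ:[p0=F, ¬p1=F] refutes=True  ← countermodel

Result: NO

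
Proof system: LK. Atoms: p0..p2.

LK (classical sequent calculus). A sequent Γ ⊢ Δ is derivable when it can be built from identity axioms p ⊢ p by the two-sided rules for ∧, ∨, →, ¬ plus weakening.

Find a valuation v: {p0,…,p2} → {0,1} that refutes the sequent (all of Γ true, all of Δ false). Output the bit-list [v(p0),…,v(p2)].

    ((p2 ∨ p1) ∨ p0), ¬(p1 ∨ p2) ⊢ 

Enumerate valuations to refute Γ ⊢ Δ:
  v=000: Γ:[((p2 ∨ p1) ∨ p0)=F, ¬(p1 ∨ p2)=T] Δ:[] refutes=False
  v=001: Γ:[((p2 ∨ p1) ∨ p0)=T, ¬(p1 ∨ p2)=F] Δ:[] refutes=False
  v=010: Γ:[((p2 ∨ p1) ∨ p0)=T, ¬(p1 ∨ p2)=F] Δ:[] refutes=False
  v=011: Γ:[((p2 ∨ p1) ∨ p0)=T, ¬(p1 ∨ p2)=F] Δ:[] refutes=False
  v=100: Γ:[((p2 ∨ p1) ∨ p0)=T, ¬(p1 ∨ p2)=T] Δ:[] refutes=True  ← countermodel

Result: [1, 0, 0]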